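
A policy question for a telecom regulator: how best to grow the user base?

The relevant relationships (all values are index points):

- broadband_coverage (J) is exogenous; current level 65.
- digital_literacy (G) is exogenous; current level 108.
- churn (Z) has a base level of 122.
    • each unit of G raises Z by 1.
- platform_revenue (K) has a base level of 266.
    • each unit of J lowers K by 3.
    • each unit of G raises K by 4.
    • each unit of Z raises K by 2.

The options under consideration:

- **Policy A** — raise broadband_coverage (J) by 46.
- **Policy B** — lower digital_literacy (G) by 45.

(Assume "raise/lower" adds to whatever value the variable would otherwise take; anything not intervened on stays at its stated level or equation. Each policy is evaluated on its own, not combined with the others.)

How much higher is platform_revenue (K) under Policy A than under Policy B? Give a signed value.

132

Policy A (J + 46):
  J = 65 + 46 = 111
  G = 108
  Z = 122 + 108 = 230
  K = 266 − 3·111 + 4·108 + 2·230 = 825
Policy B (G − 45):
  J = 65
  G = 108 − 45 = 63
  Z = 122 + 63 = 185
  K = 266 − 3·65 + 4·63 + 2·185 = 693
K: 825 − 693 = 132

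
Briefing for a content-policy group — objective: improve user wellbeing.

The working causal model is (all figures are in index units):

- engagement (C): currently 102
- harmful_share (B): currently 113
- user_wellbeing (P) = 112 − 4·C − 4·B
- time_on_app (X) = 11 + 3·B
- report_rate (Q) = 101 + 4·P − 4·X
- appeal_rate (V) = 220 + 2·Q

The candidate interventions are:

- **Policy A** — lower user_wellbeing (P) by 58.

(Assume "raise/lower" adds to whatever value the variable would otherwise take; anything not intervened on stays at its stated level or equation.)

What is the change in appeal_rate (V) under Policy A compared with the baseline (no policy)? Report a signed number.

-464

Baseline:
  C = 102
  B = 113
  P = 112 − 4·102 − 4·113 = -748
  X = 11 + 3·113 = 350
  Q = 101 + 4·(-748) − 4·350 = -4291
  V = 220 + 2·(-4291) = -8362
Policy A (P − 58):
  C = 102
  B = 113
  P = 112 − 4·102 − 4·113 (−58 from intervention) = -806
  X = 11 + 3·113 = 350
  Q = 101 + 4·(-806) − 4·350 = -4523
  V = 220 + 2·(-4523) = -8826
Change in V: -8826 − (-8362) = -464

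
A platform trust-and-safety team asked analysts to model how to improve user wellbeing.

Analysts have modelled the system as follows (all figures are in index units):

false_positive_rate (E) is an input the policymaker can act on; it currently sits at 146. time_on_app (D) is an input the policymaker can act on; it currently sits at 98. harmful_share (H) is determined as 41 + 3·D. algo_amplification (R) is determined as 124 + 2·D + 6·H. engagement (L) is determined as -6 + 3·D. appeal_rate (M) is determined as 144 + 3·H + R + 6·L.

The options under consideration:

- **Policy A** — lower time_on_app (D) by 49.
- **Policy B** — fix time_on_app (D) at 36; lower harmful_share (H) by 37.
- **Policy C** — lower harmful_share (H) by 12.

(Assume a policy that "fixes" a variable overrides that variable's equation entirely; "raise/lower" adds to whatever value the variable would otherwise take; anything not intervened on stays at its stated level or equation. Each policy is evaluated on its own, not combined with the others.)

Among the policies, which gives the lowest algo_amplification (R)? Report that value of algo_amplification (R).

Policy A (D − 49):
  D = 98 − 49 = 49
  H = 41 + 3·49 = 188
  R = 124 + 2·49 + 6·188 = 1350
Policy B (D := 36, H − 37):
  D = 36
  H = 41 + 3·36 (−37 from intervention) = 112
  R = 124 + 2·36 + 6·112 = 868
Policy C (H − 12):
  D = 98
  H = 41 + 3·98 (−12 from intervention) = 323
  R = 124 + 2·98 + 6·323 = 2258
Comparing — Policy A: R=1350, Policy B: R=868, Policy C: R=2258. Lowest is 868 (Policy B).

868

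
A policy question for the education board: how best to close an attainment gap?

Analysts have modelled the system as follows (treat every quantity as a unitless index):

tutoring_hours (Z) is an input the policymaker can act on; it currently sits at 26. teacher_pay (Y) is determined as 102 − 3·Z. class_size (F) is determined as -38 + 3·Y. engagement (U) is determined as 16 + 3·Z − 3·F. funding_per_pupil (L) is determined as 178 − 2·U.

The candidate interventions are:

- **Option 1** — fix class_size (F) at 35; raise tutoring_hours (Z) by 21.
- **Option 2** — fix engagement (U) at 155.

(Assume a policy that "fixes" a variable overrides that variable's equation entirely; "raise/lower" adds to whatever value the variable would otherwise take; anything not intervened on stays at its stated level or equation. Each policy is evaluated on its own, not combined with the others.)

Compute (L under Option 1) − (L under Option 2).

Option 1 (F := 35, Z + 21):
  Z = 26 + 21 = 47
  Y = 102 − 3·47 = -39
  F = 35
  U = 16 + 3·47 − 3·35 = 52
  L = 178 − 2·52 = 74
Option 2 (U := 155):
  Z = 26
  Y = 102 − 3·26 = 24
  F = -38 + 3·24 = 34
  U = 155
  L = 178 − 2·155 = -132
L: 74 − (-132) = 206

206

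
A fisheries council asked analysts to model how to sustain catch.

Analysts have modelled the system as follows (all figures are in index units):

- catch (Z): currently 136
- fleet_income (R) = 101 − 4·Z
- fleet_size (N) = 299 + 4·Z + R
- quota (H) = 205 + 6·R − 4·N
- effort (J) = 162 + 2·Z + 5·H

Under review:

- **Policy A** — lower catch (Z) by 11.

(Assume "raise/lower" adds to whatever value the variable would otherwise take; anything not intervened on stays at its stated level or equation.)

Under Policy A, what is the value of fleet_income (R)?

-399

Policy A (Z − 11):
  Z = 136 − 11 = 125
  R = 101 − 4·125 = -399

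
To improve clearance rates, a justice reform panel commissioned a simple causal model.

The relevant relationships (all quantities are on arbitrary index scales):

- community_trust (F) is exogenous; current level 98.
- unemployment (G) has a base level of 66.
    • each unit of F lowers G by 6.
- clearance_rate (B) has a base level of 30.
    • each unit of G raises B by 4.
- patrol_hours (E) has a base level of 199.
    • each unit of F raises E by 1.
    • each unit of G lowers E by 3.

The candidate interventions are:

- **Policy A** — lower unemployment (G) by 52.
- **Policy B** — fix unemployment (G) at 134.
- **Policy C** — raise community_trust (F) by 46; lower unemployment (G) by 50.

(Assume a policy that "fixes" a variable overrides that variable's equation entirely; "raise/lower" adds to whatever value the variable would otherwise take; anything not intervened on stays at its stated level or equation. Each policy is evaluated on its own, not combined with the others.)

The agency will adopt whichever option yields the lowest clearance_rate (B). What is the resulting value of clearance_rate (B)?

Policy A (G − 52):
  F = 98
  G = 66 − 6·98 (−52 from intervention) = -574
  B = 30 + 4·(-574) = -2266
Policy B (G := 134):
  F = 98
  G = 134
  B = 30 + 4·134 = 566
Policy C (F + 46, G − 50):
  F = 98 + 46 = 144
  G = 66 − 6·144 (−50 from intervention) = -848
  B = 30 + 4·(-848) = -3362
Comparing — Policy A: B=-2266, Policy B: B=566, Policy C: B=-3362. Lowest is -3362 (Policy C).

-3362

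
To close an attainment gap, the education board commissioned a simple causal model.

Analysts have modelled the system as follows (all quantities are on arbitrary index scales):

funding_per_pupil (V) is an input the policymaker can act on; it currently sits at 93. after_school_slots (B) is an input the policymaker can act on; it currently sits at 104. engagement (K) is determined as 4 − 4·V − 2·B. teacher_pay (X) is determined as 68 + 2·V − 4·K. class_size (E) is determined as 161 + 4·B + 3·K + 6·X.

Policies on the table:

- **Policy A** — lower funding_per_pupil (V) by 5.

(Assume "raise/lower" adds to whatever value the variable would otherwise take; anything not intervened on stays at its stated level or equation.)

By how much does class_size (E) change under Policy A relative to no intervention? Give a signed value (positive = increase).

-480

Baseline:
  V = 93
  B = 104
  K = 4 − 4·93 − 2·104 = -576
  X = 68 + 2·93 − 4·(-576) = 2558
  E = 161 + 4·104 + 3·(-576) + 6·2558 = 14197
Policy A (V − 5):
  V = 93 − 5 = 88
  B = 104
  K = 4 − 4·88 − 2·104 = -556
  X = 68 + 2·88 − 4·(-556) = 2468
  E = 161 + 4·104 + 3·(-556) + 6·2468 = 13717
Change in E: 13717 − 14197 = -480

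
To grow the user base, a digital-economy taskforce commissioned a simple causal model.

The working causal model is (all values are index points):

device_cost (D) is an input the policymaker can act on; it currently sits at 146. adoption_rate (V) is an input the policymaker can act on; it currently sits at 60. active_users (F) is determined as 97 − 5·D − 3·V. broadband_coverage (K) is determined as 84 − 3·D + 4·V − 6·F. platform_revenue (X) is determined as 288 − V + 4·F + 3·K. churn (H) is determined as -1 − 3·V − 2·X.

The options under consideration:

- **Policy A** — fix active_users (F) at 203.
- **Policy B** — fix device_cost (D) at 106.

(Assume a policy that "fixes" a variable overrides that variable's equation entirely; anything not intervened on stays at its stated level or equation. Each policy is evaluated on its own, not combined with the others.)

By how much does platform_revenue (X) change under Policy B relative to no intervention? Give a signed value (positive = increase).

-2440

Baseline:
  D = 146
  V = 60
  F = 97 − 5·146 − 3·60 = -813
  K = 84 − 3·146 + 4·60 − 6·(-813) = 4764
  X = 288 − 60 + 4·(-813) + 3·4764 = 11268
Policy B (D := 106):
  D = 106
  V = 60
  F = 97 − 5·106 − 3·60 = -613
  K = 84 − 3·106 + 4·60 − 6·(-613) = 3684
  X = 288 − 60 + 4·(-613) + 3·3684 = 8828
Change in X: 8828 − 11268 = -2440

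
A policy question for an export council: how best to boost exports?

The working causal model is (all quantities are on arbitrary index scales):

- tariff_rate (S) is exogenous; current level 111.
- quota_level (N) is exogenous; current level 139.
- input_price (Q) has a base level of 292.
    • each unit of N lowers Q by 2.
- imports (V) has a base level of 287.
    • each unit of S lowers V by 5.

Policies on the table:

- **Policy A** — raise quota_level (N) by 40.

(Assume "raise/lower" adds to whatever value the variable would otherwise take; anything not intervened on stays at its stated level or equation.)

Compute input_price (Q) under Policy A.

Policy A (N + 40):
  N = 139 + 40 = 179
  Q = 292 − 2·179 = -66

-66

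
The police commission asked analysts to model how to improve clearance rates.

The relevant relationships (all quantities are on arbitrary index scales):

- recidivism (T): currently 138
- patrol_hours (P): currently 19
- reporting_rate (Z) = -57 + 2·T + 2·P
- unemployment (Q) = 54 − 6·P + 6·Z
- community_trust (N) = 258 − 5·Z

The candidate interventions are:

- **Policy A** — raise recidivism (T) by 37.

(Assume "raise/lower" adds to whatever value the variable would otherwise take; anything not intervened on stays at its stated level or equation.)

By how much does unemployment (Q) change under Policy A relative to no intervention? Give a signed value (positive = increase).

444

Baseline:
  T = 138
  P = 19
  Z = -57 + 2·138 + 2·19 = 257
  Q = 54 − 6·19 + 6·257 = 1482
Policy A (T + 37):
  T = 138 + 37 = 175
  P = 19
  Z = -57 + 2·175 + 2·19 = 331
  Q = 54 − 6·19 + 6·331 = 1926
Change in Q: 1926 − 1482 = 444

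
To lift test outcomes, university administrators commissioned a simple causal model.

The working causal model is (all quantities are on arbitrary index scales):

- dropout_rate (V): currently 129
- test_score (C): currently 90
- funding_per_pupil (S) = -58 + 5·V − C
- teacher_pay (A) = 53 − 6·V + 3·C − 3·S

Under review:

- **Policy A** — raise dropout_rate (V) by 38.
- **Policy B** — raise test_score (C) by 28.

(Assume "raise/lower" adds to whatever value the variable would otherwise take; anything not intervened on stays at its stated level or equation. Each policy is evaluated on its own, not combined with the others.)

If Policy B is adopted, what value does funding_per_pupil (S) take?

Policy B (C + 28):
  V = 129
  C = 90 + 28 = 118
  S = -58 + 5·129 − 118 = 469

469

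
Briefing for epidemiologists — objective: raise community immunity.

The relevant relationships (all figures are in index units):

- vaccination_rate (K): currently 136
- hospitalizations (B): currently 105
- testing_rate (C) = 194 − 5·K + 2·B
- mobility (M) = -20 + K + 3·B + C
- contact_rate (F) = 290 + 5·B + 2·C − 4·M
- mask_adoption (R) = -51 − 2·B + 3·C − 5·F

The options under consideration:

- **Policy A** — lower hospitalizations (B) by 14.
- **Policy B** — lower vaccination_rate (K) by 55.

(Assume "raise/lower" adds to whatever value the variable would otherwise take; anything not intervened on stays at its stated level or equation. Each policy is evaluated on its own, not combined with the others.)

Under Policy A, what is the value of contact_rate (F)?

Policy A (B − 14):
  K = 136
  B = 105 − 14 = 91
  C = 194 − 5·136 + 2·91 = -304
  M = -20 + 136 + 3·91 + (-304) = 85
  F = 290 + 5·91 + 2·(-304) − 4·85 = -203

-203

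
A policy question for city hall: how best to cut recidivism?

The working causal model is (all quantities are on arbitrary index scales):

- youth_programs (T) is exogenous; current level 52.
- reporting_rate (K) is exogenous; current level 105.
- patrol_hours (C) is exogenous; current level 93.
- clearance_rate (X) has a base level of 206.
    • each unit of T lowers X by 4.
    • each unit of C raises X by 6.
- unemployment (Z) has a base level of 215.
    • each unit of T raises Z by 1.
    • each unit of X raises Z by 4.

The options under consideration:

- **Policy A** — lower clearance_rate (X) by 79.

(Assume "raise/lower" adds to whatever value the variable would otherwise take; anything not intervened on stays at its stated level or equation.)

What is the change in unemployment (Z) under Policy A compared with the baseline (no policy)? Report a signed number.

Baseline:
  T = 52
  C = 93
  X = 206 − 4·52 + 6·93 = 556
  Z = 215 + 52 + 4·556 = 2491
Policy A (X − 79):
  T = 52
  C = 93
  X = 206 − 4·52 + 6·93 (−79 from intervention) = 477
  Z = 215 + 52 + 4·477 = 2175
Change in Z: 2175 − 2491 = -316

-316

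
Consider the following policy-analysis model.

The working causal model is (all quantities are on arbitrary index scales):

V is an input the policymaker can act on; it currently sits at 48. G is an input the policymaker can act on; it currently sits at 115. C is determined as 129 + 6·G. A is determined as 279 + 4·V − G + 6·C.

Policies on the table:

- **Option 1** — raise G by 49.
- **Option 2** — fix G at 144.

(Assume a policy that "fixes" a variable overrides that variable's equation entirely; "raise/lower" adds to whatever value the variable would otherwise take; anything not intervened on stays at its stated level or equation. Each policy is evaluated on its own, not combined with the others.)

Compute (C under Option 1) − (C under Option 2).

120

Option 1 (G + 49):
  G = 115 + 49 = 164
  C = 129 + 6·164 = 1113
Option 2 (G := 144):
  G = 144
  C = 129 + 6·144 = 993
C: 1113 − 993 = 120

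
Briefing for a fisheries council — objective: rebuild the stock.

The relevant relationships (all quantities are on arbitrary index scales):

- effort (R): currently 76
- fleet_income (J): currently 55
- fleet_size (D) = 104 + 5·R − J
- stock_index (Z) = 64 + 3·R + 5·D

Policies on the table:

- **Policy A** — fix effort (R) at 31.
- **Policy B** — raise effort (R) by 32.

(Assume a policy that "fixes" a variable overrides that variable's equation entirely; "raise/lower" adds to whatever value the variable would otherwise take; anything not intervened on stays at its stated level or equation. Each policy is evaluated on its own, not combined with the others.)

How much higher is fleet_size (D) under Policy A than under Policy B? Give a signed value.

Policy A (R := 31):
  R = 31
  J = 55
  D = 104 + 5·31 − 55 = 204
Policy B (R + 32):
  R = 76 + 32 = 108
  J = 55
  D = 104 + 5·108 − 55 = 589
D: 204 − 589 = -385

-385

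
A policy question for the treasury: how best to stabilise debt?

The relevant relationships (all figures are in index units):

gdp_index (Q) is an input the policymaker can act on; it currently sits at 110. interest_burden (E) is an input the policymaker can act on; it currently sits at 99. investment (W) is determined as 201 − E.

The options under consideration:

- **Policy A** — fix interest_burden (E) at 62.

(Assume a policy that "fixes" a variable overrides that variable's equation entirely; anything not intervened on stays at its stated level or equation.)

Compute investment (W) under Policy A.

Policy A (E := 62):
  E = 62
  W = 201 − 62 = 139

139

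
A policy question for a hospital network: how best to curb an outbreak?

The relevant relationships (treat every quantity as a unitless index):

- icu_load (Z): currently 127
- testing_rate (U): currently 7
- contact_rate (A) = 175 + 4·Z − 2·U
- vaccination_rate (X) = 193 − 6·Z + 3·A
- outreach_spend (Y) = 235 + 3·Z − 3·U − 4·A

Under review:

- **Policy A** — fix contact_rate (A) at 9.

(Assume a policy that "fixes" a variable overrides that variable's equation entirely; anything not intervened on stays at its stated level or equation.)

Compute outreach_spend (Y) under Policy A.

559

Policy A (A := 9):
  Z = 127
  U = 7
  A = 9
  Y = 235 + 3·127 − 3·7 − 4·9 = 559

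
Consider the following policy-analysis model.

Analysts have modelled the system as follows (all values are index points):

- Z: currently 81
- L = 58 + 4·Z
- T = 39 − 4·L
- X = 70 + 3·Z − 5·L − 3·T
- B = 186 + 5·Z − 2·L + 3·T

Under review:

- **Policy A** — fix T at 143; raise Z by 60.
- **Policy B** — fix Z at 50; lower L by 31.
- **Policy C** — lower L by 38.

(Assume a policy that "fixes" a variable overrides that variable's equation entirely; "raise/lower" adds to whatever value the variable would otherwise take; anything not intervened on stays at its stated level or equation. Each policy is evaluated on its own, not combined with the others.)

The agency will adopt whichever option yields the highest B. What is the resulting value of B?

Policy A (T := 143, Z + 60):
  Z = 81 + 60 = 141
  L = 58 + 4·141 = 622
  T = 143
  B = 186 + 5·141 − 2·622 + 3·143 = 76
Policy B (Z := 50, L − 31):
  Z = 50
  L = 58 + 4·50 (−31 from intervention) = 227
  T = 39 − 4·227 = -869
  B = 186 + 5·50 − 2·227 + 3·(-869) = -2625
Policy C (L − 38):
  Z = 81
  L = 58 + 4·81 (−38 from intervention) = 344
  T = 39 − 4·344 = -1337
  B = 186 + 5·81 − 2·344 + 3·(-1337) = -4108
Comparing — Policy A: B=76, Policy B: B=-2625, Policy C: B=-4108. Highest is 76 (Policy A).

76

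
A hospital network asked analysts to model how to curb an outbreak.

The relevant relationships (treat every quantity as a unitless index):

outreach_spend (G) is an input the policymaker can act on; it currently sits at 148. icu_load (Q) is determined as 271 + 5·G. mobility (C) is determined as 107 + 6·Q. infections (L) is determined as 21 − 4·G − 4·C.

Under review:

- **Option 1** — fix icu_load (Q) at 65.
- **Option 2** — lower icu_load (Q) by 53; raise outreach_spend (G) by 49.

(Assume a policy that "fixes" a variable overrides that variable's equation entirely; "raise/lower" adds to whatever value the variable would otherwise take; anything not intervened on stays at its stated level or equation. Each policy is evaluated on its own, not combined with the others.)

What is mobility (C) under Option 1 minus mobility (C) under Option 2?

Option 1 (Q := 65):
  G = 148
  Q = 65
  C = 107 + 6·65 = 497
Option 2 (Q − 53, G + 49):
  G = 148 + 49 = 197
  Q = 271 + 5·197 (−53 from intervention) = 1203
  C = 107 + 6·1203 = 7325
C: 497 − 7325 = -6828

-6828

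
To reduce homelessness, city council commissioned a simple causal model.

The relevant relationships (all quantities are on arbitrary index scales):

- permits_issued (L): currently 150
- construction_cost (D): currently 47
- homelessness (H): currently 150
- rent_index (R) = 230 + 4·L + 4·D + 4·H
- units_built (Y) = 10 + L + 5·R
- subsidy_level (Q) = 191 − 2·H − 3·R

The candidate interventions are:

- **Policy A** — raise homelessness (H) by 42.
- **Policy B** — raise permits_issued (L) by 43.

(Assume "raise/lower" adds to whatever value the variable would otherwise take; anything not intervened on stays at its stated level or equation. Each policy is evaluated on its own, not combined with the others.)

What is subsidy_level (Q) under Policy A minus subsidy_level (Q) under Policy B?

-72

Policy A (H + 42):
  L = 150
  D = 47
  H = 150 + 42 = 192
  R = 230 + 4·150 + 4·47 + 4·192 = 1786
  Q = 191 − 2·192 − 3·1786 = -5551
Policy B (L + 43):
  L = 150 + 43 = 193
  D = 47
  H = 150
  R = 230 + 4·193 + 4·47 + 4·150 = 1790
  Q = 191 − 2·150 − 3·1790 = -5479
Q: -5551 − (-5479) = -72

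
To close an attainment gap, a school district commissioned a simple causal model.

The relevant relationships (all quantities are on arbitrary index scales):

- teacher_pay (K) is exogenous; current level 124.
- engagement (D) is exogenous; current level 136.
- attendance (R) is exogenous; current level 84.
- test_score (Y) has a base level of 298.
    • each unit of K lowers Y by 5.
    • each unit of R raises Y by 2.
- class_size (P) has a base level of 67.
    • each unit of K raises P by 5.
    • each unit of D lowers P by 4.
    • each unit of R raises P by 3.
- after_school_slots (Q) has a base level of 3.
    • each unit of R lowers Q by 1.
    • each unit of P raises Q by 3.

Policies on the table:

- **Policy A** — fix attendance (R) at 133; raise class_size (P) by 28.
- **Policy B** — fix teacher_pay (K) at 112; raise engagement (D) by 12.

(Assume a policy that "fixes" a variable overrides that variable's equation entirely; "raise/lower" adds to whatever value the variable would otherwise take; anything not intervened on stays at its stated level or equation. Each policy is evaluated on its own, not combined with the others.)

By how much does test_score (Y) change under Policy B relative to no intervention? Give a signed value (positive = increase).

60

Baseline:
  K = 124
  R = 84
  Y = 298 − 5·124 + 2·84 = -154
Policy B (K := 112, D + 12):
  K = 112
  R = 84
  Y = 298 − 5·112 + 2·84 = -94
Change in Y: -94 − (-154) = 60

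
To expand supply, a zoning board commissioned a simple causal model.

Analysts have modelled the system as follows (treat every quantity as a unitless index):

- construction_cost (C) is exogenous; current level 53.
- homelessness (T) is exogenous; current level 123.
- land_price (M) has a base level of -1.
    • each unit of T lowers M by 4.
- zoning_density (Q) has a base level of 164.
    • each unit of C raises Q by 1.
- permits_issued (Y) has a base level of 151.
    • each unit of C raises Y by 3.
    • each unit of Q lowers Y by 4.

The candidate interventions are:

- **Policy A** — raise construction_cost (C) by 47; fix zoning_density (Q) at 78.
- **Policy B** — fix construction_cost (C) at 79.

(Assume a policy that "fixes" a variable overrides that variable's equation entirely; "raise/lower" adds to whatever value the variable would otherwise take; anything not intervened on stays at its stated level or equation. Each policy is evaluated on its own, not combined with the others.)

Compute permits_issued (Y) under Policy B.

-584

Policy B (C := 79):
  C = 79
  Q = 164 + 79 = 243
  Y = 151 + 3·79 − 4·243 = -584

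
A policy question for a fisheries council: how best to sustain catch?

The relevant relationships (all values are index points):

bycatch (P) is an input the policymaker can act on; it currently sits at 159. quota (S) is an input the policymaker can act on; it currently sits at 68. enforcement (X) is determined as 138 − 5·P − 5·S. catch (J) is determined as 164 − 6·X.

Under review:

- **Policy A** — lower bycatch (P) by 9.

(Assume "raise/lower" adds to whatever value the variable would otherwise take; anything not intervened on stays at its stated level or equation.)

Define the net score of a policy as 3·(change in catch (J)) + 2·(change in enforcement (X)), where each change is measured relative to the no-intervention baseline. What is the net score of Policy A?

-720

Baseline:
  P = 159
  S = 68
  X = 138 − 5·159 − 5·68 = -997
  J = 164 − 6·(-997) = 6146
Policy A (P − 9):
  P = 159 − 9 = 150
  S = 68
  X = 138 − 5·150 − 5·68 = -952
  J = 164 − 6·(-952) = 5876
ΔJ = 5876 − 6146 = -270; ΔX = -952 − (-997) = 45
Score = 3·(-270) + 2·45 = -720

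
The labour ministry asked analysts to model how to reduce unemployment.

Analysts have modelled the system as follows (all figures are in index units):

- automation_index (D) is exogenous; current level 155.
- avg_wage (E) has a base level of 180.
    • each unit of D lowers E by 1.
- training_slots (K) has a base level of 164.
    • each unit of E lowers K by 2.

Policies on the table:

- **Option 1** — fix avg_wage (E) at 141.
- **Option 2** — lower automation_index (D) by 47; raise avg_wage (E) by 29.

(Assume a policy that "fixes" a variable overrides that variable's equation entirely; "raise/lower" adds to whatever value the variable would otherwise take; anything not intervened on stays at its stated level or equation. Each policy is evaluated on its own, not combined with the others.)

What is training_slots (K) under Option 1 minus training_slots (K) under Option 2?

-80

Option 1 (E := 141):
  D = 155
  E = 141
  K = 164 − 2·141 = -118
Option 2 (D − 47, E + 29):
  D = 155 − 47 = 108
  E = 180 − 108 (+29 from intervention) = 101
  K = 164 − 2·101 = -38
K: -118 − (-38) = -80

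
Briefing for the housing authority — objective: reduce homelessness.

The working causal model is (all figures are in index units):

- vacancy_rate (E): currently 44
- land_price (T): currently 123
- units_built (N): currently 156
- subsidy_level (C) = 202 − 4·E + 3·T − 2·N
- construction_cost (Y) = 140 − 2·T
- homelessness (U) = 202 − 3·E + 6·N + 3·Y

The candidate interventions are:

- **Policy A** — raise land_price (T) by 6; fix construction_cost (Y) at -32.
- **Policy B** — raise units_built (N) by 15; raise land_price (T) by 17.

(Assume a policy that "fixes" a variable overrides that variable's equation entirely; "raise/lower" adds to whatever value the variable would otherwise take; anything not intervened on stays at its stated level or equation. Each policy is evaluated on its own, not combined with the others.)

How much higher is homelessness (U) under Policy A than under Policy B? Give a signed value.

Policy A (T + 6, Y := -32):
  E = 44
  T = 123 + 6 = 129
  N = 156
  Y = -32
  U = 202 − 3·44 + 6·156 + 3·(-32) = 910
Policy B (N + 15, T + 17):
  E = 44
  T = 123 + 17 = 140
  N = 156 + 15 = 171
  Y = 140 − 2·140 = -140
  U = 202 − 3·44 + 6·171 + 3·(-140) = 676
U: 910 − 676 = 234

234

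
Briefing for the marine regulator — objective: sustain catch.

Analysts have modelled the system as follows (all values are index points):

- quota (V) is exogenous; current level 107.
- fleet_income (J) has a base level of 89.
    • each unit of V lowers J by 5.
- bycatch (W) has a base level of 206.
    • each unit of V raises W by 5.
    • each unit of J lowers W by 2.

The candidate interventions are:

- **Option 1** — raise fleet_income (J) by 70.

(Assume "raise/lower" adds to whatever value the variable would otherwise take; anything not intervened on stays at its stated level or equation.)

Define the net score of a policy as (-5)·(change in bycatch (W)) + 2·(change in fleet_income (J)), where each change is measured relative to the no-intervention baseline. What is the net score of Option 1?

Baseline:
  V = 107
  J = 89 − 5·107 = -446
  W = 206 + 5·107 − 2·(-446) = 1633
Option 1 (J + 70):
  V = 107
  J = 89 − 5·107 (+70 from intervention) = -376
  W = 206 + 5·107 − 2·(-376) = 1493
ΔW = 1493 − 1633 = -140; ΔJ = -376 − (-446) = 70
Score = (-5)·(-140) + 2·70 = 840

840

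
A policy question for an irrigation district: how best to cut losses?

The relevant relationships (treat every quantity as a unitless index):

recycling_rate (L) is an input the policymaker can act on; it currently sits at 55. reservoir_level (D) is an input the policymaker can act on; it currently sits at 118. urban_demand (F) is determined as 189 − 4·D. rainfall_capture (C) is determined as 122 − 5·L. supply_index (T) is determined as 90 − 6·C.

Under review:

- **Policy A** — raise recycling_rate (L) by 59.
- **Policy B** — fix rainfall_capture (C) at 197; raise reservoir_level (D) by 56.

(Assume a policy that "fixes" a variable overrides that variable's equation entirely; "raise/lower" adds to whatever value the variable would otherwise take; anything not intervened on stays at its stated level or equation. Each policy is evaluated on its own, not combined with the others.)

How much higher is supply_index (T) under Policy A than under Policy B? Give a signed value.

3870

Policy A (L + 59):
  L = 55 + 59 = 114
  C = 122 − 5·114 = -448
  T = 90 − 6·(-448) = 2778
Policy B (C := 197, D + 56):
  L = 55
  C = 197
  T = 90 − 6·197 = -1092
T: 2778 − (-1092) = 3870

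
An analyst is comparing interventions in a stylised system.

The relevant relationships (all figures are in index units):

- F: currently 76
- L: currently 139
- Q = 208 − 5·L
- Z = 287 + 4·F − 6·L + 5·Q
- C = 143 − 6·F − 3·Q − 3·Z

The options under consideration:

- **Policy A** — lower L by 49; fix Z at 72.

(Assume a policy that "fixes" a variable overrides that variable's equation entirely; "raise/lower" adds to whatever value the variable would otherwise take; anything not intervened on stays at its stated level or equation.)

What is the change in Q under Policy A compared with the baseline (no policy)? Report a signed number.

Baseline:
  L = 139
  Q = 208 − 5·139 = -487
Policy A (L − 49, Z := 72):
  L = 139 − 49 = 90
  Q = 208 − 5·90 = -242
Change in Q: -242 − (-487) = 245

245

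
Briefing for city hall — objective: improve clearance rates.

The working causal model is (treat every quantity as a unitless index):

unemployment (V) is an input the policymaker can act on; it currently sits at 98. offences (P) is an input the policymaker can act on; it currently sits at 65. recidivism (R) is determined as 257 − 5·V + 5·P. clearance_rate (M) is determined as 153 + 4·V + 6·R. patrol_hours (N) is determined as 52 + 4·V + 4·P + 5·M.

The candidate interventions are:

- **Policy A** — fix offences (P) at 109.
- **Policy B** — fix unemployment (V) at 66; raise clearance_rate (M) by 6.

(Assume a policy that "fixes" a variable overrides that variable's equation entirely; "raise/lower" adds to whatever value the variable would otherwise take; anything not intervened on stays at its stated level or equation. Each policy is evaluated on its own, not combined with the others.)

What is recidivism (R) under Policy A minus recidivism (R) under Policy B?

Policy A (P := 109):
  V = 98
  P = 109
  R = 257 − 5·98 + 5·109 = 312
Policy B (V := 66, M + 6):
  V = 66
  P = 65
  R = 257 − 5·66 + 5·65 = 252
R: 312 − 252 = 60

60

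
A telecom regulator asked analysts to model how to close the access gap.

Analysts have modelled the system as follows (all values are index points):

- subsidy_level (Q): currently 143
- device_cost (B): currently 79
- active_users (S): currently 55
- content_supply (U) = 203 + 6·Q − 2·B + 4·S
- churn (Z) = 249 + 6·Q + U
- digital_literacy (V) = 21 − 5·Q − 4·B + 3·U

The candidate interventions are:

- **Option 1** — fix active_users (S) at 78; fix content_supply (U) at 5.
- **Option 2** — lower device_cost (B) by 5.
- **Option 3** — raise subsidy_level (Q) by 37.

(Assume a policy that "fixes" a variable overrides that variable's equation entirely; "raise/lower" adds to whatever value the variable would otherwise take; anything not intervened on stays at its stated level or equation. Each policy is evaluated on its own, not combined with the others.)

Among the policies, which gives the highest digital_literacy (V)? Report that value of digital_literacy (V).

Option 1 (S := 78, U := 5):
  Q = 143
  B = 79
  S = 78
  U = 5
  V = 21 − 5·143 − 4·79 + 3·5 = -995
Option 2 (B − 5):
  Q = 143
  B = 79 − 5 = 74
  S = 55
  U = 203 + 6·143 − 2·74 + 4·55 = 1133
  V = 21 − 5·143 − 4·74 + 3·1133 = 2409
Option 3 (Q + 37):
  Q = 143 + 37 = 180
  B = 79
  S = 55
  U = 203 + 6·180 − 2·79 + 4·55 = 1345
  V = 21 − 5·180 − 4·79 + 3·1345 = 2840
Comparing — Option 1: V=-995, Option 2: V=2409, Option 3: V=2840. Highest is 2840 (Option 3).

2840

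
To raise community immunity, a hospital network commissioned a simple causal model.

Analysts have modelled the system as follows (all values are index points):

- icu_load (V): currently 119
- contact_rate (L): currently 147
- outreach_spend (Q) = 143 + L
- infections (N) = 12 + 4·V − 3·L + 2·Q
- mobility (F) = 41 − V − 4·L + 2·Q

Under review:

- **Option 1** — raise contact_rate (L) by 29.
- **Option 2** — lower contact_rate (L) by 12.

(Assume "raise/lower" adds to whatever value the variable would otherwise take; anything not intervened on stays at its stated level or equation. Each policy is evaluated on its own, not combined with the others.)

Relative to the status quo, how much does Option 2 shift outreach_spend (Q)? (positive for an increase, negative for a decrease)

Baseline:
  L = 147
  Q = 143 + 147 = 290
Option 2 (L − 12):
  L = 147 − 12 = 135
  Q = 143 + 135 = 278
Change in Q: 278 − 290 = -12

-12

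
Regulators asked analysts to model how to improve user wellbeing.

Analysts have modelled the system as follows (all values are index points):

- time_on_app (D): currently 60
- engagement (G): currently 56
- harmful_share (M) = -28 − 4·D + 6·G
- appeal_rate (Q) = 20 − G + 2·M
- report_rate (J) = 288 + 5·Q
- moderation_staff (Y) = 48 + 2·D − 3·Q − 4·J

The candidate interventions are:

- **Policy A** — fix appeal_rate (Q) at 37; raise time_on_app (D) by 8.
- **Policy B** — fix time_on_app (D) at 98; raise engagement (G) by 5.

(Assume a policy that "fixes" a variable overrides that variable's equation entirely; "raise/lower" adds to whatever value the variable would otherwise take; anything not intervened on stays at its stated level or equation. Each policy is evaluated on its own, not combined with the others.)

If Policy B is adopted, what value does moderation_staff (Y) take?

Policy B (D := 98, G + 5):
  D = 98
  G = 56 + 5 = 61
  M = -28 − 4·98 + 6·61 = -54
  Q = 20 − 61 + 2·(-54) = -149
  J = 288 + 5·(-149) = -457
  Y = 48 + 2·98 − 3·(-149) − 4·(-457) = 2519

2519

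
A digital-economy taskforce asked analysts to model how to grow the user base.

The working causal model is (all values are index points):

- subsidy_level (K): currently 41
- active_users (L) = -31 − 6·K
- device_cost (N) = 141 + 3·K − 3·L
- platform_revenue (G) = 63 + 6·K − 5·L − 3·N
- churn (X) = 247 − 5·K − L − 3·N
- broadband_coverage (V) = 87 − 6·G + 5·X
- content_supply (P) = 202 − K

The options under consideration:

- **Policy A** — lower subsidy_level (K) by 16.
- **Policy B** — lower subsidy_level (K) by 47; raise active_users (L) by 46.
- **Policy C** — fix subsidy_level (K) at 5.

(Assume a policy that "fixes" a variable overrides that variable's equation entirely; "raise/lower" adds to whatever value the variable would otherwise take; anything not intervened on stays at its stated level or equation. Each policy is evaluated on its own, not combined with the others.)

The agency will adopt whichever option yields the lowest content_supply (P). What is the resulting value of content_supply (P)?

Policy A (K − 16):
  K = 41 − 16 = 25
  P = 202 − 25 = 177
Policy B (K − 47, L + 46):
  K = 41 − 47 = -6
  P = 202 − (-6) = 208
Policy C (K := 5):
  K = 5
  P = 202 − 5 = 197
Comparing — Policy A: P=177, Policy B: P=208, Policy C: P=197. Lowest is 177 (Policy A).

177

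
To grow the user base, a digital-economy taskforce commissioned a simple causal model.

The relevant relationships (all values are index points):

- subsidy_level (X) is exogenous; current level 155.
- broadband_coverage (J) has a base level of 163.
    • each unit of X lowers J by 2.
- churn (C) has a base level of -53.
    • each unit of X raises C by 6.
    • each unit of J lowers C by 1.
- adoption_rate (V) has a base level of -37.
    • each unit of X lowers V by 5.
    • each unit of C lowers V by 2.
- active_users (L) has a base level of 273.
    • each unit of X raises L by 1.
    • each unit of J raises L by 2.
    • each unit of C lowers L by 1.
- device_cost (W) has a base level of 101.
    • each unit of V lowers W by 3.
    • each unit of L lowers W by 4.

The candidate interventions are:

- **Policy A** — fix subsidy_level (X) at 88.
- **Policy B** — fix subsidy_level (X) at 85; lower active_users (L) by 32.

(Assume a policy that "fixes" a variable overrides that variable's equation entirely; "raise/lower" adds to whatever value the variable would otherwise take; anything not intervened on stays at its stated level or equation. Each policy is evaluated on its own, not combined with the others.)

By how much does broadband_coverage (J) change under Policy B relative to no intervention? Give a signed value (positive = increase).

140

Baseline:
  X = 155
  J = 163 − 2·155 = -147
Policy B (X := 85, L − 32):
  X = 85
  J = 163 − 2·85 = -7
Change in J: -7 − (-147) = 140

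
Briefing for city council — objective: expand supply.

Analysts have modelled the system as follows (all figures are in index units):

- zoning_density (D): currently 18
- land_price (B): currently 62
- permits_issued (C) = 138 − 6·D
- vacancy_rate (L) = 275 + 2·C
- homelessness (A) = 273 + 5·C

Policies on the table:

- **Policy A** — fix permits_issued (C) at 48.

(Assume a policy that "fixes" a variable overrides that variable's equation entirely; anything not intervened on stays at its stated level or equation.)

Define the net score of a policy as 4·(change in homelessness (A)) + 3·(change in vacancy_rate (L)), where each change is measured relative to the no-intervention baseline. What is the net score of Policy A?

468

Baseline:
  D = 18
  C = 138 − 6·18 = 30
  L = 275 + 2·30 = 335
  A = 273 + 5·30 = 423
Policy A (C := 48):
  D = 18
  C = 48
  L = 275 + 2·48 = 371
  A = 273 + 5·48 = 513
ΔA = 513 − 423 = 90; ΔL = 371 − 335 = 36
Score = 4·90 + 3·36 = 468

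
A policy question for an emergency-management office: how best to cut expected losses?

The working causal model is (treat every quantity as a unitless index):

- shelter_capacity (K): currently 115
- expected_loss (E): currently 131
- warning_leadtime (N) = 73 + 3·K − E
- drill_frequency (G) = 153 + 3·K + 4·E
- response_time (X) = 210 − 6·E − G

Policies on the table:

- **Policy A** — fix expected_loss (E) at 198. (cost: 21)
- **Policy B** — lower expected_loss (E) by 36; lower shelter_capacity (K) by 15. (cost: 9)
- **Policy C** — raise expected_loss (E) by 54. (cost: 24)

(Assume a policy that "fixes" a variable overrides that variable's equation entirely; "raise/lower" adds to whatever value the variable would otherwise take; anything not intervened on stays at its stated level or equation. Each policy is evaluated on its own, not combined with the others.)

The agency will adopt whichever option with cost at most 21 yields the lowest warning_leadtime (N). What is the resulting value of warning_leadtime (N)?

Policy A (E := 198):
  K = 115
  E = 198
  N = 73 + 3·115 − 198 = 220
Policy B (E − 36, K − 15):
  K = 115 − 15 = 100
  E = 131 − 36 = 95
  N = 73 + 3·100 − 95 = 278
Comparing — Policy A: N=220, Policy B: N=278. Lowest is 220 (Policy A).

220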